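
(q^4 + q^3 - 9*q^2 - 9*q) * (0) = 0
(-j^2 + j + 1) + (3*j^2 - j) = 2*j^2 + 1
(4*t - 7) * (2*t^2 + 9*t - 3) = 8*t^3 + 22*t^2 - 75*t + 21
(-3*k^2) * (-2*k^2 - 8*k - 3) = 6*k^4 + 24*k^3 + 9*k^2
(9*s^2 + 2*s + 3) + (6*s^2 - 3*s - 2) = 15*s^2 - s + 1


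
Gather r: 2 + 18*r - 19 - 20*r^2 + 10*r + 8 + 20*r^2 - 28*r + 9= 0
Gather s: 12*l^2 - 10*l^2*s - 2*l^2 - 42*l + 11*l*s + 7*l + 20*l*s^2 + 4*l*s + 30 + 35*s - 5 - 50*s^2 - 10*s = 10*l^2 - 35*l + s^2*(20*l - 50) + s*(-10*l^2 + 15*l + 25) + 25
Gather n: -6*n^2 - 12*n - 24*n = -6*n^2 - 36*n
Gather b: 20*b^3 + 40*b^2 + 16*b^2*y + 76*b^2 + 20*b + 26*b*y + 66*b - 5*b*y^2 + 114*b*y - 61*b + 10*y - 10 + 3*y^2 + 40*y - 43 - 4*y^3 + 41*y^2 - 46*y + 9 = 20*b^3 + b^2*(16*y + 116) + b*(-5*y^2 + 140*y + 25) - 4*y^3 + 44*y^2 + 4*y - 44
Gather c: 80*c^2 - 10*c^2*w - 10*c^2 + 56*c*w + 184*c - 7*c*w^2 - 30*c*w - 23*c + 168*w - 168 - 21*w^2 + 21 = c^2*(70 - 10*w) + c*(-7*w^2 + 26*w + 161) - 21*w^2 + 168*w - 147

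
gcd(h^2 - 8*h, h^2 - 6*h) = h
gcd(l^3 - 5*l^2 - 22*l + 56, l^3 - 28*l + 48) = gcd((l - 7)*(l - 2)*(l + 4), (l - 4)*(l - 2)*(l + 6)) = l - 2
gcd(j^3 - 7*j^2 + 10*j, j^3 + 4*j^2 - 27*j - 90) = j - 5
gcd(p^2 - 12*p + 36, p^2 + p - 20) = 1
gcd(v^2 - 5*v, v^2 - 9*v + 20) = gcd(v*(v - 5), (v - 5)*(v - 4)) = v - 5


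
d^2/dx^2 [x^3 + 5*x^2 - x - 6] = 6*x + 10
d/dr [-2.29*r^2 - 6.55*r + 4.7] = -4.58*r - 6.55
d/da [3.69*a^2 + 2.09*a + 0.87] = 7.38*a + 2.09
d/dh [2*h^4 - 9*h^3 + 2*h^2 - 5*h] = 8*h^3 - 27*h^2 + 4*h - 5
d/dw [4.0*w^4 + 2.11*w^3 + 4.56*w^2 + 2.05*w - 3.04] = 16.0*w^3 + 6.33*w^2 + 9.12*w + 2.05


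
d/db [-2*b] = -2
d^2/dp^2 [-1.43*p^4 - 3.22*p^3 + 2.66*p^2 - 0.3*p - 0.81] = -17.16*p^2 - 19.32*p + 5.32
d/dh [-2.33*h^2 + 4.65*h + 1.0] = 4.65 - 4.66*h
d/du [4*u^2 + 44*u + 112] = 8*u + 44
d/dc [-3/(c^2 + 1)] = 6*c/(c^2 + 1)^2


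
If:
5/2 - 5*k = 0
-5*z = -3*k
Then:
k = 1/2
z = 3/10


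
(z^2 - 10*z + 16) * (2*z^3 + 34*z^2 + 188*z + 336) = 2*z^5 + 14*z^4 - 120*z^3 - 1000*z^2 - 352*z + 5376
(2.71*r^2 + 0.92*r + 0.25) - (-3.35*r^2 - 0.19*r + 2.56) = 6.06*r^2 + 1.11*r - 2.31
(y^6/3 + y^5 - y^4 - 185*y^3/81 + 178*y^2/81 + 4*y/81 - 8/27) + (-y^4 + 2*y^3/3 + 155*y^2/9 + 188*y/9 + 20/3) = y^6/3 + y^5 - 2*y^4 - 131*y^3/81 + 1573*y^2/81 + 1696*y/81 + 172/27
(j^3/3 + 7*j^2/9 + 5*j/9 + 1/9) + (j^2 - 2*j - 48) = j^3/3 + 16*j^2/9 - 13*j/9 - 431/9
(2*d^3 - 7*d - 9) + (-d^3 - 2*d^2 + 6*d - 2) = d^3 - 2*d^2 - d - 11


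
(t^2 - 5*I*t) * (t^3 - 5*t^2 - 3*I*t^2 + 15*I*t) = t^5 - 5*t^4 - 8*I*t^4 - 15*t^3 + 40*I*t^3 + 75*t^2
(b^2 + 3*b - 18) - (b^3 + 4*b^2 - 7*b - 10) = -b^3 - 3*b^2 + 10*b - 8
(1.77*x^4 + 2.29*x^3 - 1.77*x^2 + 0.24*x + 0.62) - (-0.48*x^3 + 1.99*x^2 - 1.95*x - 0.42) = 1.77*x^4 + 2.77*x^3 - 3.76*x^2 + 2.19*x + 1.04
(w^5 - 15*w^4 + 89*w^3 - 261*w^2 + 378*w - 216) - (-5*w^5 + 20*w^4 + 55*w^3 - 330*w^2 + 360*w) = 6*w^5 - 35*w^4 + 34*w^3 + 69*w^2 + 18*w - 216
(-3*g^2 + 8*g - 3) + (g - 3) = -3*g^2 + 9*g - 6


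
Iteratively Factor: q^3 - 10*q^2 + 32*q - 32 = (q - 4)*(q^2 - 6*q + 8) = (q - 4)^2*(q - 2)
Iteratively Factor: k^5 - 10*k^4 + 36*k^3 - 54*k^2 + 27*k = (k)*(k^4 - 10*k^3 + 36*k^2 - 54*k + 27) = k*(k - 3)*(k^3 - 7*k^2 + 15*k - 9) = k*(k - 3)^2*(k^2 - 4*k + 3) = k*(k - 3)^2*(k - 1)*(k - 3)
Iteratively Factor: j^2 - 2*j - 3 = (j + 1)*(j - 3)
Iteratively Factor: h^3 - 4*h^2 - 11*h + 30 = (h - 2)*(h^2 - 2*h - 15) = (h - 2)*(h + 3)*(h - 5)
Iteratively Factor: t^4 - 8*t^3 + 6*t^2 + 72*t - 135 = (t - 3)*(t^3 - 5*t^2 - 9*t + 45) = (t - 3)*(t + 3)*(t^2 - 8*t + 15) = (t - 5)*(t - 3)*(t + 3)*(t - 3)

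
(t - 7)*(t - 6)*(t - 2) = t^3 - 15*t^2 + 68*t - 84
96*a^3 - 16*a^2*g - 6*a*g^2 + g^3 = (-6*a + g)*(-4*a + g)*(4*a + g)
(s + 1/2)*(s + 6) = s^2 + 13*s/2 + 3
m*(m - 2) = m^2 - 2*m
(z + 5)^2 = z^2 + 10*z + 25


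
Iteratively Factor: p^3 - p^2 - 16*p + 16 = (p + 4)*(p^2 - 5*p + 4) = (p - 1)*(p + 4)*(p - 4)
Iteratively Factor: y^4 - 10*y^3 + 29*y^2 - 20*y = (y - 5)*(y^3 - 5*y^2 + 4*y) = (y - 5)*(y - 1)*(y^2 - 4*y) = y*(y - 5)*(y - 1)*(y - 4)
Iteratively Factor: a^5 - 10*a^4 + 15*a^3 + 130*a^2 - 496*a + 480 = (a - 5)*(a^4 - 5*a^3 - 10*a^2 + 80*a - 96) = (a - 5)*(a + 4)*(a^3 - 9*a^2 + 26*a - 24) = (a - 5)*(a - 3)*(a + 4)*(a^2 - 6*a + 8) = (a - 5)*(a - 3)*(a - 2)*(a + 4)*(a - 4)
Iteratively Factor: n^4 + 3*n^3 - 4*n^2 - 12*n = (n + 3)*(n^3 - 4*n) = n*(n + 3)*(n^2 - 4) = n*(n - 2)*(n + 3)*(n + 2)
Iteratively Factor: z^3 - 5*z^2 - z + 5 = (z + 1)*(z^2 - 6*z + 5) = (z - 5)*(z + 1)*(z - 1)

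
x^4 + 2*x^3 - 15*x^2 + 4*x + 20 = (x - 2)^2*(x + 1)*(x + 5)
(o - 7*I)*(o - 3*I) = o^2 - 10*I*o - 21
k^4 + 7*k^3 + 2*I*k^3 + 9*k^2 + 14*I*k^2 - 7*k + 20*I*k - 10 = (k + 2)*(k + 5)*(k + I)^2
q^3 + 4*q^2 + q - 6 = (q - 1)*(q + 2)*(q + 3)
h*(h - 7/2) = h^2 - 7*h/2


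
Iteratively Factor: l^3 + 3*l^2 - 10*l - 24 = (l + 2)*(l^2 + l - 12) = (l + 2)*(l + 4)*(l - 3)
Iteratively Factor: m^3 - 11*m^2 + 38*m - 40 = (m - 4)*(m^2 - 7*m + 10) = (m - 5)*(m - 4)*(m - 2)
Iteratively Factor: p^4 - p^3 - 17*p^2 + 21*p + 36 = (p + 4)*(p^3 - 5*p^2 + 3*p + 9) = (p - 3)*(p + 4)*(p^2 - 2*p - 3) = (p - 3)*(p + 1)*(p + 4)*(p - 3)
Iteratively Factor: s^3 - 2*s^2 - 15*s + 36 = (s - 3)*(s^2 + s - 12) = (s - 3)^2*(s + 4)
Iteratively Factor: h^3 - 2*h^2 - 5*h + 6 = (h + 2)*(h^2 - 4*h + 3) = (h - 1)*(h + 2)*(h - 3)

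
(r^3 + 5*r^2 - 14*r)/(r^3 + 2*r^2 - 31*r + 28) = r*(r - 2)/(r^2 - 5*r + 4)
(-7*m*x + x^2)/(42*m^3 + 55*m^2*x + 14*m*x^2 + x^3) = x*(-7*m + x)/(42*m^3 + 55*m^2*x + 14*m*x^2 + x^3)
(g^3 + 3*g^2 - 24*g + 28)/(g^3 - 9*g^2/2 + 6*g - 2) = 2*(g + 7)/(2*g - 1)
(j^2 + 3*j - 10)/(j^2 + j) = (j^2 + 3*j - 10)/(j*(j + 1))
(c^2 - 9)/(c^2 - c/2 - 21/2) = 2*(c - 3)/(2*c - 7)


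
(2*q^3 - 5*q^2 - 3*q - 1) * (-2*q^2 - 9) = -4*q^5 + 10*q^4 - 12*q^3 + 47*q^2 + 27*q + 9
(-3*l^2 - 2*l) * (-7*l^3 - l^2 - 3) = 21*l^5 + 17*l^4 + 2*l^3 + 9*l^2 + 6*l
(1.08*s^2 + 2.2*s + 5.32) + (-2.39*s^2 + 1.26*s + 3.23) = -1.31*s^2 + 3.46*s + 8.55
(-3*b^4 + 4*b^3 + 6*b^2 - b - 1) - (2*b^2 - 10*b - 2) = -3*b^4 + 4*b^3 + 4*b^2 + 9*b + 1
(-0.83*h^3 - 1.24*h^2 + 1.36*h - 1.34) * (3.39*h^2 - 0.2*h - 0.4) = -2.8137*h^5 - 4.0376*h^4 + 5.1904*h^3 - 4.3186*h^2 - 0.276*h + 0.536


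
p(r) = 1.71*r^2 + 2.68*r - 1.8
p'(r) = 3.42*r + 2.68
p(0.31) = -0.80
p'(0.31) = 3.74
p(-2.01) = -0.28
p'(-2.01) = -4.19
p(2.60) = 16.73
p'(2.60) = 11.57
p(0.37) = -0.57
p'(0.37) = 3.95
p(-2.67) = 3.23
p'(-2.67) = -6.45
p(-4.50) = 20.77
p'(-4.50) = -12.71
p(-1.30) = -2.39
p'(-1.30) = -1.77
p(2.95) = 20.99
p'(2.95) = 12.77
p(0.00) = -1.80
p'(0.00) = 2.68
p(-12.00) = 212.28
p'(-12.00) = -38.36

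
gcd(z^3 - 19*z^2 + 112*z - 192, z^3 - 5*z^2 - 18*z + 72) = z - 3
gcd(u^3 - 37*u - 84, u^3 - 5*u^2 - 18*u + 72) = u + 4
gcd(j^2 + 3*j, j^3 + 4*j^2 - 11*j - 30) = 1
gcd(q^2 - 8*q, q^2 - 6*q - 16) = q - 8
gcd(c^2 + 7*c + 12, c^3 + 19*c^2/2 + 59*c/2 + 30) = c^2 + 7*c + 12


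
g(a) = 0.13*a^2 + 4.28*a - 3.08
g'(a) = 0.26*a + 4.28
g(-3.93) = -17.89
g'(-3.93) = 3.26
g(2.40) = 7.94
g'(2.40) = 4.90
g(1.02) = 1.42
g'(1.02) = 4.55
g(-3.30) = -15.79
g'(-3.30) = 3.42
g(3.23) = 12.10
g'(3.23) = 5.12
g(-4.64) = -20.14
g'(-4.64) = 3.07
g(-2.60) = -13.33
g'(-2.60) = 3.60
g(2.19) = 6.92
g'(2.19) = 4.85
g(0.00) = -3.08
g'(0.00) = 4.28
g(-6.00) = -24.08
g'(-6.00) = 2.72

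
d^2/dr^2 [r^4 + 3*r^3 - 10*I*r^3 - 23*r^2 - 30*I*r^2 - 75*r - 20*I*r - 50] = 12*r^2 + r*(18 - 60*I) - 46 - 60*I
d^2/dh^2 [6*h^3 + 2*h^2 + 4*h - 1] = 36*h + 4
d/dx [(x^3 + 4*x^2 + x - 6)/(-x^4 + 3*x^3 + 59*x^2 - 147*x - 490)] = (x^4 + 4*x^3 + 30*x^2 - 460*x - 343)/(x^6 - 10*x^5 - 73*x^4 + 980*x^3 - 49*x^2 - 24010*x + 60025)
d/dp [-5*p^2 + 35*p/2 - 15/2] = 35/2 - 10*p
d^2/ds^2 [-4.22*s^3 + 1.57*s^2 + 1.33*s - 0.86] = 3.14 - 25.32*s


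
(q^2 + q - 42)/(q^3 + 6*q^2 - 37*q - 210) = 1/(q + 5)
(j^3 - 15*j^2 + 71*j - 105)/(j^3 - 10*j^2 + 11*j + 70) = (j - 3)/(j + 2)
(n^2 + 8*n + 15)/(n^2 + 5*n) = (n + 3)/n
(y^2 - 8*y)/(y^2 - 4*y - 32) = y/(y + 4)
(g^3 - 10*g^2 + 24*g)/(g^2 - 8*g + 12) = g*(g - 4)/(g - 2)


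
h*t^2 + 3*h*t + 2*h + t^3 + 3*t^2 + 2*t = (h + t)*(t + 1)*(t + 2)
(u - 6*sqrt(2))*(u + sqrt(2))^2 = u^3 - 4*sqrt(2)*u^2 - 22*u - 12*sqrt(2)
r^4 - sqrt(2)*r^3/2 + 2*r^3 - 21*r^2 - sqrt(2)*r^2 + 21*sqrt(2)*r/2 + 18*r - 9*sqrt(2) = (r - 3)*(r - 1)*(r + 6)*(r - sqrt(2)/2)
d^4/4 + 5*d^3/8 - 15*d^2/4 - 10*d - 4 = (d/4 + 1)*(d - 4)*(d + 1/2)*(d + 2)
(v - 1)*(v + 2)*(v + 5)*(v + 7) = v^4 + 13*v^3 + 45*v^2 + 11*v - 70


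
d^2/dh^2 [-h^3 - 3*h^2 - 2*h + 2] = -6*h - 6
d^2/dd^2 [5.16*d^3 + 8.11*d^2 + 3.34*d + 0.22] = 30.96*d + 16.22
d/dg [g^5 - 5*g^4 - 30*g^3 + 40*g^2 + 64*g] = 5*g^4 - 20*g^3 - 90*g^2 + 80*g + 64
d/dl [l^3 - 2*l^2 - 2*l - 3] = 3*l^2 - 4*l - 2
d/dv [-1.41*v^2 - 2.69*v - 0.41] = -2.82*v - 2.69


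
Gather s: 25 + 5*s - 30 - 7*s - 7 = -2*s - 12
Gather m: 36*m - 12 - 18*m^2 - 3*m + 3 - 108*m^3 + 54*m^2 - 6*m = -108*m^3 + 36*m^2 + 27*m - 9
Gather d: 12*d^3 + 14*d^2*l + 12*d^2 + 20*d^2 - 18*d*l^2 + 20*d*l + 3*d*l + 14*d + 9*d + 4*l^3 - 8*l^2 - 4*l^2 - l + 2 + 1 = 12*d^3 + d^2*(14*l + 32) + d*(-18*l^2 + 23*l + 23) + 4*l^3 - 12*l^2 - l + 3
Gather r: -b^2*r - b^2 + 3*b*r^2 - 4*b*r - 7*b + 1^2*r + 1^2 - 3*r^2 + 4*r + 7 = -b^2 - 7*b + r^2*(3*b - 3) + r*(-b^2 - 4*b + 5) + 8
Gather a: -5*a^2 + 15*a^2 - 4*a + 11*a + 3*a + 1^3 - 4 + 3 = 10*a^2 + 10*a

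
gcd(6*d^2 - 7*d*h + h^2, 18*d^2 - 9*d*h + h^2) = 6*d - h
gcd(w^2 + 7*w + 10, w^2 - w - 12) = 1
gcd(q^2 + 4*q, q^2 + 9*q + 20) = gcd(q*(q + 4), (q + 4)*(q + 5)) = q + 4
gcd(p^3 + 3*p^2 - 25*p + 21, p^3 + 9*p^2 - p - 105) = p^2 + 4*p - 21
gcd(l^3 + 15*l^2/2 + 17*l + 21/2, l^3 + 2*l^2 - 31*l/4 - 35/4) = l^2 + 9*l/2 + 7/2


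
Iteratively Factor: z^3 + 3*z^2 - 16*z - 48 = (z + 4)*(z^2 - z - 12) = (z - 4)*(z + 4)*(z + 3)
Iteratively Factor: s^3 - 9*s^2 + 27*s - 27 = (s - 3)*(s^2 - 6*s + 9) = (s - 3)^2*(s - 3)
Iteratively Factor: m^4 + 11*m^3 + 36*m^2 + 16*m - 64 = (m - 1)*(m^3 + 12*m^2 + 48*m + 64) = (m - 1)*(m + 4)*(m^2 + 8*m + 16) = (m - 1)*(m + 4)^2*(m + 4)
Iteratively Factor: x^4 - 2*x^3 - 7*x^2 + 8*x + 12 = (x - 3)*(x^3 + x^2 - 4*x - 4) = (x - 3)*(x + 1)*(x^2 - 4) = (x - 3)*(x - 2)*(x + 1)*(x + 2)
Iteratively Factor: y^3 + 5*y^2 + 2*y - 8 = (y + 4)*(y^2 + y - 2) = (y - 1)*(y + 4)*(y + 2)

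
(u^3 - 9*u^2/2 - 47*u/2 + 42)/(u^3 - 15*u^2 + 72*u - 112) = (u^2 + 5*u/2 - 6)/(u^2 - 8*u + 16)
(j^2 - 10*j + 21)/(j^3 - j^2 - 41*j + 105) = (j - 7)/(j^2 + 2*j - 35)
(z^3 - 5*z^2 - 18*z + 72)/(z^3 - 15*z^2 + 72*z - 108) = (z + 4)/(z - 6)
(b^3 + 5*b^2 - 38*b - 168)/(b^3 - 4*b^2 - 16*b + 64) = (b^2 + b - 42)/(b^2 - 8*b + 16)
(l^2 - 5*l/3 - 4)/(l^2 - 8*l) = (l^2 - 5*l/3 - 4)/(l*(l - 8))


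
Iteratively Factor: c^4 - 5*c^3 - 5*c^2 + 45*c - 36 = (c - 3)*(c^3 - 2*c^2 - 11*c + 12) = (c - 3)*(c + 3)*(c^2 - 5*c + 4) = (c - 4)*(c - 3)*(c + 3)*(c - 1)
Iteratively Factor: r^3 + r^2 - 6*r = (r - 2)*(r^2 + 3*r) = (r - 2)*(r + 3)*(r)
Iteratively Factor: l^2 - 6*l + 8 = (l - 4)*(l - 2)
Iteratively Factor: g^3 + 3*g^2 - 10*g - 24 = (g + 2)*(g^2 + g - 12) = (g + 2)*(g + 4)*(g - 3)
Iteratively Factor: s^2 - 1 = (s - 1)*(s + 1)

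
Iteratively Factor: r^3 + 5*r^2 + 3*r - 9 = (r + 3)*(r^2 + 2*r - 3) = (r + 3)^2*(r - 1)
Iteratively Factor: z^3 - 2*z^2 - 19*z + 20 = (z - 5)*(z^2 + 3*z - 4) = (z - 5)*(z - 1)*(z + 4)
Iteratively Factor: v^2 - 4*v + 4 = (v - 2)*(v - 2)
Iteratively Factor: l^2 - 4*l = (l - 4)*(l)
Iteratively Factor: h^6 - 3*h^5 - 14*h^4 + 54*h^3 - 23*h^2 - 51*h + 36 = (h - 3)*(h^5 - 14*h^3 + 12*h^2 + 13*h - 12) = (h - 3)*(h - 1)*(h^4 + h^3 - 13*h^2 - h + 12) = (h - 3)*(h - 1)^2*(h^3 + 2*h^2 - 11*h - 12) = (h - 3)^2*(h - 1)^2*(h^2 + 5*h + 4) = (h - 3)^2*(h - 1)^2*(h + 4)*(h + 1)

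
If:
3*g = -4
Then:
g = -4/3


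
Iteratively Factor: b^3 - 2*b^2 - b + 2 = (b + 1)*(b^2 - 3*b + 2) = (b - 2)*(b + 1)*(b - 1)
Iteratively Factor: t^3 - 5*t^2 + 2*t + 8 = (t - 4)*(t^2 - t - 2) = (t - 4)*(t + 1)*(t - 2)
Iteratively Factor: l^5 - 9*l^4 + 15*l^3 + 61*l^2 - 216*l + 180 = (l - 2)*(l^4 - 7*l^3 + l^2 + 63*l - 90) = (l - 3)*(l - 2)*(l^3 - 4*l^2 - 11*l + 30) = (l - 5)*(l - 3)*(l - 2)*(l^2 + l - 6) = (l - 5)*(l - 3)*(l - 2)*(l + 3)*(l - 2)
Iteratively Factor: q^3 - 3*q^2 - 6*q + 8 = (q + 2)*(q^2 - 5*q + 4) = (q - 4)*(q + 2)*(q - 1)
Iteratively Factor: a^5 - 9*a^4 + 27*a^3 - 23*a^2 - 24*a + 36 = (a - 2)*(a^4 - 7*a^3 + 13*a^2 + 3*a - 18) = (a - 2)*(a + 1)*(a^3 - 8*a^2 + 21*a - 18) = (a - 3)*(a - 2)*(a + 1)*(a^2 - 5*a + 6) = (a - 3)*(a - 2)^2*(a + 1)*(a - 3)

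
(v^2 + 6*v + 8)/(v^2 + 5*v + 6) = (v + 4)/(v + 3)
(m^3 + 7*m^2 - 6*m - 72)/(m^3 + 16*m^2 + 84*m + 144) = (m - 3)/(m + 6)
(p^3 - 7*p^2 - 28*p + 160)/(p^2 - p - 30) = (p^2 - 12*p + 32)/(p - 6)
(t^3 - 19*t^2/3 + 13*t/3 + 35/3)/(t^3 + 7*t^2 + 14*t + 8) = (3*t^2 - 22*t + 35)/(3*(t^2 + 6*t + 8))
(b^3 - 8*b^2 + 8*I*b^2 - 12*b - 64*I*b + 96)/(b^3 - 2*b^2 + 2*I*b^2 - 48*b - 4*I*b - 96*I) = (b + 6*I)/(b + 6)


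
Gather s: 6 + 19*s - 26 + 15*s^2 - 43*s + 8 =15*s^2 - 24*s - 12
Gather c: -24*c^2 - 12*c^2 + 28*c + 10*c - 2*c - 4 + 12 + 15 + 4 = -36*c^2 + 36*c + 27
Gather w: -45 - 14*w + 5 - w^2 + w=-w^2 - 13*w - 40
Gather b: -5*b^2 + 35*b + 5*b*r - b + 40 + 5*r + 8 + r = -5*b^2 + b*(5*r + 34) + 6*r + 48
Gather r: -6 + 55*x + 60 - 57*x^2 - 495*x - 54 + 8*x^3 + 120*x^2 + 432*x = 8*x^3 + 63*x^2 - 8*x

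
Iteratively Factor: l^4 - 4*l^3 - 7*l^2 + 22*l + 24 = (l + 1)*(l^3 - 5*l^2 - 2*l + 24) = (l - 4)*(l + 1)*(l^2 - l - 6) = (l - 4)*(l - 3)*(l + 1)*(l + 2)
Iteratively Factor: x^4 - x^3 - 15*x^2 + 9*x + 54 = (x + 3)*(x^3 - 4*x^2 - 3*x + 18) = (x + 2)*(x + 3)*(x^2 - 6*x + 9) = (x - 3)*(x + 2)*(x + 3)*(x - 3)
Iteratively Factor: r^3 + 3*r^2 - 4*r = (r - 1)*(r^2 + 4*r) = r*(r - 1)*(r + 4)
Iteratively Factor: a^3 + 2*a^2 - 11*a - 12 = (a + 1)*(a^2 + a - 12) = (a - 3)*(a + 1)*(a + 4)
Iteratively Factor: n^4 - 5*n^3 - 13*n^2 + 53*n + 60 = (n - 4)*(n^3 - n^2 - 17*n - 15) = (n - 4)*(n + 3)*(n^2 - 4*n - 5) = (n - 4)*(n + 1)*(n + 3)*(n - 5)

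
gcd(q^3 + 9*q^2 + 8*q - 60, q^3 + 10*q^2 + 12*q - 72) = q^2 + 4*q - 12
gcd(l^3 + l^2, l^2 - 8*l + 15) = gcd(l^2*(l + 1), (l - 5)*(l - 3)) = 1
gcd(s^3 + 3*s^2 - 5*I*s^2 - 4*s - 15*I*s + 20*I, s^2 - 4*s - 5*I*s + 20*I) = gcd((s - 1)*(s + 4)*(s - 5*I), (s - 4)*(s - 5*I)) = s - 5*I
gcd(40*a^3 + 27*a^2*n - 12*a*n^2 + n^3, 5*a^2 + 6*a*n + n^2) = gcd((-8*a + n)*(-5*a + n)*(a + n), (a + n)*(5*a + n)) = a + n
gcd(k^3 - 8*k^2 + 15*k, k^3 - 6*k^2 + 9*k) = k^2 - 3*k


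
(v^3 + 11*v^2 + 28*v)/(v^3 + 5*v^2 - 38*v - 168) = v/(v - 6)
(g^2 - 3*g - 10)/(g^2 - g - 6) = (g - 5)/(g - 3)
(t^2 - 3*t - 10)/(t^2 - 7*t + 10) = (t + 2)/(t - 2)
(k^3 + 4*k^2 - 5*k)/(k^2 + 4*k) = (k^2 + 4*k - 5)/(k + 4)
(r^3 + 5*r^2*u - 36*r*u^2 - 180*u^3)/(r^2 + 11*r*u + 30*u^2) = r - 6*u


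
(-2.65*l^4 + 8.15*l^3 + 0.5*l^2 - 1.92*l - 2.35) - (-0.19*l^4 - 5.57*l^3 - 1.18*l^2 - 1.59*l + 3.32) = -2.46*l^4 + 13.72*l^3 + 1.68*l^2 - 0.33*l - 5.67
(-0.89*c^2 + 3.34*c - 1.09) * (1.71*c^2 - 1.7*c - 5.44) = -1.5219*c^4 + 7.2244*c^3 - 2.7003*c^2 - 16.3166*c + 5.9296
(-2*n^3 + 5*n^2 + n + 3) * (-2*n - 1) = 4*n^4 - 8*n^3 - 7*n^2 - 7*n - 3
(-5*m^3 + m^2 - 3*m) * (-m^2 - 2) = 5*m^5 - m^4 + 13*m^3 - 2*m^2 + 6*m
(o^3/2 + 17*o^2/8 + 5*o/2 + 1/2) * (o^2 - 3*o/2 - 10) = o^5/2 + 11*o^4/8 - 91*o^3/16 - 49*o^2/2 - 103*o/4 - 5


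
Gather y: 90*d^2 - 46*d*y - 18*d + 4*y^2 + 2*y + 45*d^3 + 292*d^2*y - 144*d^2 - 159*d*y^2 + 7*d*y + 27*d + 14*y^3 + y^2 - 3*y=45*d^3 - 54*d^2 + 9*d + 14*y^3 + y^2*(5 - 159*d) + y*(292*d^2 - 39*d - 1)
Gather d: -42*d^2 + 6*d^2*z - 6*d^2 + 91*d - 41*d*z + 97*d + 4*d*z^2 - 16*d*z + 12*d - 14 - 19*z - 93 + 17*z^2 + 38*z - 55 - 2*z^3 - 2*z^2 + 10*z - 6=d^2*(6*z - 48) + d*(4*z^2 - 57*z + 200) - 2*z^3 + 15*z^2 + 29*z - 168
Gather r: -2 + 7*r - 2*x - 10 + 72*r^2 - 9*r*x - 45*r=72*r^2 + r*(-9*x - 38) - 2*x - 12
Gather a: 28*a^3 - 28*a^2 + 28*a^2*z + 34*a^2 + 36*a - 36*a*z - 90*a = 28*a^3 + a^2*(28*z + 6) + a*(-36*z - 54)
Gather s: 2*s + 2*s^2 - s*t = 2*s^2 + s*(2 - t)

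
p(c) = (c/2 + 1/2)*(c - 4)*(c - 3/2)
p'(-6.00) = 81.25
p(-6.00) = -187.50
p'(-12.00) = 270.25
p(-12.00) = -1188.00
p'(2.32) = -2.12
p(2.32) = -2.29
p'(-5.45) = 69.33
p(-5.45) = -146.13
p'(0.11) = -0.23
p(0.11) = 3.00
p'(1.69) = -3.07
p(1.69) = -0.59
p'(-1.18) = 7.65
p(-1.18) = -1.25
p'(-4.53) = 51.42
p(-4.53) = -90.78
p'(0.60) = -1.91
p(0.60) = 2.45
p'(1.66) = -3.09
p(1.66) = -0.50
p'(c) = (c/2 + 1/2)*(c - 4) + (c/2 + 1/2)*(c - 3/2) + (c - 4)*(c - 3/2)/2 = 3*c^2/2 - 9*c/2 + 1/4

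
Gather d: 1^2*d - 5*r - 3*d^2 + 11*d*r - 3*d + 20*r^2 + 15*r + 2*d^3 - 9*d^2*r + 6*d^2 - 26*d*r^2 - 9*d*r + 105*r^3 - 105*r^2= 2*d^3 + d^2*(3 - 9*r) + d*(-26*r^2 + 2*r - 2) + 105*r^3 - 85*r^2 + 10*r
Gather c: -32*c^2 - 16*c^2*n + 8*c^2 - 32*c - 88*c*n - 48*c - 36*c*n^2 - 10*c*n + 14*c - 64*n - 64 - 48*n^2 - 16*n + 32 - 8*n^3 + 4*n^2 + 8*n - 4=c^2*(-16*n - 24) + c*(-36*n^2 - 98*n - 66) - 8*n^3 - 44*n^2 - 72*n - 36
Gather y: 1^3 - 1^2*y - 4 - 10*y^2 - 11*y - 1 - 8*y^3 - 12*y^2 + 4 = -8*y^3 - 22*y^2 - 12*y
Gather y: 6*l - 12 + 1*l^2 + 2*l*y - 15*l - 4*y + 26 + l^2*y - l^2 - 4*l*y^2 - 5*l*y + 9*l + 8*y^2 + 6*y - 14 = y^2*(8 - 4*l) + y*(l^2 - 3*l + 2)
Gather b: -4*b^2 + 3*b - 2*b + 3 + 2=-4*b^2 + b + 5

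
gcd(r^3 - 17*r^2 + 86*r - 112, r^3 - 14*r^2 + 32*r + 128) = r - 8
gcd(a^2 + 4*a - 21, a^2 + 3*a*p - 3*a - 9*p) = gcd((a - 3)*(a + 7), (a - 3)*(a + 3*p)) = a - 3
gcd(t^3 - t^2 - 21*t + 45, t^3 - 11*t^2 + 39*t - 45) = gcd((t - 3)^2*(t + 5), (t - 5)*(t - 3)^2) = t^2 - 6*t + 9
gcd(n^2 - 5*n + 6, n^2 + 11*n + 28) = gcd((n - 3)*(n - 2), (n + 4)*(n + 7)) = 1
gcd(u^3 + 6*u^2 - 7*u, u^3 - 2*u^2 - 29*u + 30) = u - 1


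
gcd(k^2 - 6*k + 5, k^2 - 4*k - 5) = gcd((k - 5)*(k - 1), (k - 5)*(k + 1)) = k - 5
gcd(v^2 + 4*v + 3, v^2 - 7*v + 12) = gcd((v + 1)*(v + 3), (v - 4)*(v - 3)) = 1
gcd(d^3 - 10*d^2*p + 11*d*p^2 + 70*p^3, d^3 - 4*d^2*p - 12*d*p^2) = d + 2*p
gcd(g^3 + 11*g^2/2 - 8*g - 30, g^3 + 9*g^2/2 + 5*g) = g + 2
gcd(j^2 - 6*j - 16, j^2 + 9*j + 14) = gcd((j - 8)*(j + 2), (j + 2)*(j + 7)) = j + 2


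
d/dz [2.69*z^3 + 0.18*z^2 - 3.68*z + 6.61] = 8.07*z^2 + 0.36*z - 3.68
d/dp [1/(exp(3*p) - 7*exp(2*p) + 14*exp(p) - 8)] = (-3*exp(2*p) + 14*exp(p) - 14)*exp(p)/(exp(3*p) - 7*exp(2*p) + 14*exp(p) - 8)^2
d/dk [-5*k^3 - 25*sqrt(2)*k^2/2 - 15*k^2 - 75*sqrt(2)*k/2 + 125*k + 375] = -15*k^2 - 25*sqrt(2)*k - 30*k - 75*sqrt(2)/2 + 125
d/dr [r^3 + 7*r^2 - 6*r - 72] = 3*r^2 + 14*r - 6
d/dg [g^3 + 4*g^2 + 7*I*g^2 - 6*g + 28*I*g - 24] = 3*g^2 + g*(8 + 14*I) - 6 + 28*I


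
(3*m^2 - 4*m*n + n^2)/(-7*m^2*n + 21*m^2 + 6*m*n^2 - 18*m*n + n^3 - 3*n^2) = (-3*m + n)/(7*m*n - 21*m + n^2 - 3*n)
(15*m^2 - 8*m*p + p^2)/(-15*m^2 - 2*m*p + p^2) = (-3*m + p)/(3*m + p)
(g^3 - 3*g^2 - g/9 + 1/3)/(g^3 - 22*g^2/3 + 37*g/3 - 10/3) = (g^2 - 8*g/3 - 1)/(g^2 - 7*g + 10)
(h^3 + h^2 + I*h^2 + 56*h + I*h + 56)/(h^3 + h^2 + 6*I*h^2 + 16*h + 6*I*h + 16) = (h - 7*I)/(h - 2*I)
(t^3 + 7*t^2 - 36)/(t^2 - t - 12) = (t^2 + 4*t - 12)/(t - 4)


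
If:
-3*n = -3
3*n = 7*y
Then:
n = 1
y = 3/7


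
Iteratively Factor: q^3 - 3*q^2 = (q)*(q^2 - 3*q) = q^2*(q - 3)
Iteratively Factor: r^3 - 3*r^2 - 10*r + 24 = (r - 4)*(r^2 + r - 6) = (r - 4)*(r + 3)*(r - 2)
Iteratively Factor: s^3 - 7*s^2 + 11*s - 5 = (s - 1)*(s^2 - 6*s + 5) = (s - 1)^2*(s - 5)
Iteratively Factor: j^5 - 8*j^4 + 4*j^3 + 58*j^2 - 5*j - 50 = (j - 5)*(j^4 - 3*j^3 - 11*j^2 + 3*j + 10) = (j - 5)*(j - 1)*(j^3 - 2*j^2 - 13*j - 10) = (j - 5)^2*(j - 1)*(j^2 + 3*j + 2) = (j - 5)^2*(j - 1)*(j + 2)*(j + 1)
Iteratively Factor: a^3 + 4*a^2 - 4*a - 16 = (a + 4)*(a^2 - 4) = (a - 2)*(a + 4)*(a + 2)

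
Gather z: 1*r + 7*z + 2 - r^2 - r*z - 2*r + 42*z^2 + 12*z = -r^2 - r + 42*z^2 + z*(19 - r) + 2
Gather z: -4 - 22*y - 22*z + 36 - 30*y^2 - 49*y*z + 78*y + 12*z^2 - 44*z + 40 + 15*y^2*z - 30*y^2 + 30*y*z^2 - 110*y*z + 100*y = -60*y^2 + 156*y + z^2*(30*y + 12) + z*(15*y^2 - 159*y - 66) + 72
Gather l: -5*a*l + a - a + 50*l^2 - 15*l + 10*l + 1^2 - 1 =50*l^2 + l*(-5*a - 5)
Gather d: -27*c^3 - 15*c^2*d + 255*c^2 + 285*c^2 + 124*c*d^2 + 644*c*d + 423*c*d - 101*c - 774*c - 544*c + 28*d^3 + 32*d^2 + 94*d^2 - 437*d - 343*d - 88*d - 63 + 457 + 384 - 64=-27*c^3 + 540*c^2 - 1419*c + 28*d^3 + d^2*(124*c + 126) + d*(-15*c^2 + 1067*c - 868) + 714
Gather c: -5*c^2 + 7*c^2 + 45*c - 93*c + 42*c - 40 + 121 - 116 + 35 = 2*c^2 - 6*c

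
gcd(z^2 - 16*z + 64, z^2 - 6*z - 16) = z - 8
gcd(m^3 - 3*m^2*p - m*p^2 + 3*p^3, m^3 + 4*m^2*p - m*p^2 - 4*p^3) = -m^2 + p^2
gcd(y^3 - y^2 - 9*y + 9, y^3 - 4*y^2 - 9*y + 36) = y^2 - 9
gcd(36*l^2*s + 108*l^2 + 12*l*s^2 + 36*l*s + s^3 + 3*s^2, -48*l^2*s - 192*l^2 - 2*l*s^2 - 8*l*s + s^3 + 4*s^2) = 6*l + s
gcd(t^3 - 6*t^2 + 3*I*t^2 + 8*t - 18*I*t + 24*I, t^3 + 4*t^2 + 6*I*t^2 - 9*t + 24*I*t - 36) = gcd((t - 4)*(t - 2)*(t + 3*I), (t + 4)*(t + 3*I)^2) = t + 3*I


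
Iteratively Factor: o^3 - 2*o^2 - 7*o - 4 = (o - 4)*(o^2 + 2*o + 1) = (o - 4)*(o + 1)*(o + 1)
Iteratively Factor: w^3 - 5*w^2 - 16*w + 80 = (w - 4)*(w^2 - w - 20) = (w - 5)*(w - 4)*(w + 4)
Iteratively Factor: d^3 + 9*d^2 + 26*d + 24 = (d + 3)*(d^2 + 6*d + 8) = (d + 3)*(d + 4)*(d + 2)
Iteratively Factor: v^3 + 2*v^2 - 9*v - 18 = (v - 3)*(v^2 + 5*v + 6) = (v - 3)*(v + 3)*(v + 2)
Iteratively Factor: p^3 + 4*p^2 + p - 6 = (p + 3)*(p^2 + p - 2) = (p + 2)*(p + 3)*(p - 1)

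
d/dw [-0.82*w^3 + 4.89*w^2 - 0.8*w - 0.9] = -2.46*w^2 + 9.78*w - 0.8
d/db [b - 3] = 1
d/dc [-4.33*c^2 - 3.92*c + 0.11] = -8.66*c - 3.92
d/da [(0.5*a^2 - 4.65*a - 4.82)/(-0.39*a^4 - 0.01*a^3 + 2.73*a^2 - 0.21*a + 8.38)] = (0.39*a^5 - 5.4355*a^4 - 7.6122*a^3 + 12.4449*a^2 + 34.6972*a - 39.9792)/(0.1521*a^8 + 0.0078*a^7 - 2.1293*a^6 + 0.1092*a^5 + 0.920699999999999*a^4 - 1.3142*a^3 + 45.7989*a^2 - 3.5196*a + 70.2244)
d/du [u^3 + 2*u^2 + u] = 3*u^2 + 4*u + 1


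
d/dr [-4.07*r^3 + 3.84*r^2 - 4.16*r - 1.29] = -12.21*r^2 + 7.68*r - 4.16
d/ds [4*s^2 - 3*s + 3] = 8*s - 3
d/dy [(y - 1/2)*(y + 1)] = 2*y + 1/2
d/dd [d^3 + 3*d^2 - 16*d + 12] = 3*d^2 + 6*d - 16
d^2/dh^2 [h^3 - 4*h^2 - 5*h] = 6*h - 8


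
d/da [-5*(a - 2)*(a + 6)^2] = 5*(-3*a - 2)*(a + 6)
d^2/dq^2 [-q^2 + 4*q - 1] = -2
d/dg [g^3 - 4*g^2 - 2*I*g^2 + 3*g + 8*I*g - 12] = 3*g^2 - 8*g - 4*I*g + 3 + 8*I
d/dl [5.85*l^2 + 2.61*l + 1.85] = 11.7*l + 2.61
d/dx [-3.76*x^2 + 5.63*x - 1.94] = 5.63 - 7.52*x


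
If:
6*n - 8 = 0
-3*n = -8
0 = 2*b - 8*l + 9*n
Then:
No Solution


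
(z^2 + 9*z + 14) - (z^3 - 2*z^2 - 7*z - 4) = -z^3 + 3*z^2 + 16*z + 18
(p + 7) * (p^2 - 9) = p^3 + 7*p^2 - 9*p - 63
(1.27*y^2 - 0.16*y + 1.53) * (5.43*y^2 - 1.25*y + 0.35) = 6.8961*y^4 - 2.4563*y^3 + 8.9524*y^2 - 1.9685*y + 0.5355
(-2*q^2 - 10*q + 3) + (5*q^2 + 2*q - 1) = 3*q^2 - 8*q + 2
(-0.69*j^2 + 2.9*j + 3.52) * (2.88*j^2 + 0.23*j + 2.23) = -1.9872*j^4 + 8.1933*j^3 + 9.2659*j^2 + 7.2766*j + 7.8496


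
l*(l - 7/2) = l^2 - 7*l/2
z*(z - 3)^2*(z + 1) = z^4 - 5*z^3 + 3*z^2 + 9*z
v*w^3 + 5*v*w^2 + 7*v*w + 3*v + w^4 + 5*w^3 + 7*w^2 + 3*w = (v + w)*(w + 1)^2*(w + 3)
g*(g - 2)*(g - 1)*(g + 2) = g^4 - g^3 - 4*g^2 + 4*g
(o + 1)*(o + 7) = o^2 + 8*o + 7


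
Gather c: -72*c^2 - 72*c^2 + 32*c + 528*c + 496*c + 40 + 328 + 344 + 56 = -144*c^2 + 1056*c + 768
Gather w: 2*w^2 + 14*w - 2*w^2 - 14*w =0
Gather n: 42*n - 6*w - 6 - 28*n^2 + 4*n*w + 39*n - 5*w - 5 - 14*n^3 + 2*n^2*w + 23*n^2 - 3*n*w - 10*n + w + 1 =-14*n^3 + n^2*(2*w - 5) + n*(w + 71) - 10*w - 10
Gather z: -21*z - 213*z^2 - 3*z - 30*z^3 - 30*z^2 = -30*z^3 - 243*z^2 - 24*z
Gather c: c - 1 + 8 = c + 7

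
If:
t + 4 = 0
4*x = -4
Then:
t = -4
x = -1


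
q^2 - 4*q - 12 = (q - 6)*(q + 2)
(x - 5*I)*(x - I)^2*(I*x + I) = I*x^4 + 7*x^3 + I*x^3 + 7*x^2 - 11*I*x^2 - 5*x - 11*I*x - 5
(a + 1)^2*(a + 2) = a^3 + 4*a^2 + 5*a + 2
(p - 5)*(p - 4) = p^2 - 9*p + 20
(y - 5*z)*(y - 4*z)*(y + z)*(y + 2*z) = y^4 - 6*y^3*z - 5*y^2*z^2 + 42*y*z^3 + 40*z^4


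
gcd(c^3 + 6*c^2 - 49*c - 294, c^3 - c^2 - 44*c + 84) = c + 7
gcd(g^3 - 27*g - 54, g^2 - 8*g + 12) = g - 6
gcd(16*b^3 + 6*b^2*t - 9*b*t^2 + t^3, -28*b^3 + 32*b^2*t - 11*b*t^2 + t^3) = -2*b + t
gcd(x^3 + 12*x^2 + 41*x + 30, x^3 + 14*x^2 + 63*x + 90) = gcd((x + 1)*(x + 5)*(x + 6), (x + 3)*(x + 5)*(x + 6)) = x^2 + 11*x + 30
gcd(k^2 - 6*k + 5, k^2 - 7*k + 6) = k - 1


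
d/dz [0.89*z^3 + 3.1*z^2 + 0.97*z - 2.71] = 2.67*z^2 + 6.2*z + 0.97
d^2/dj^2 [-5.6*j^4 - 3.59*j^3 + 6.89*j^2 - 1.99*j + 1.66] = -67.2*j^2 - 21.54*j + 13.78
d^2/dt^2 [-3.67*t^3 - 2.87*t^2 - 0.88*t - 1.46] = -22.02*t - 5.74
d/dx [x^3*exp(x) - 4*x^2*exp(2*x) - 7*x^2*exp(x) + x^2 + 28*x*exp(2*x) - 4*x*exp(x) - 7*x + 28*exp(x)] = x^3*exp(x) - 8*x^2*exp(2*x) - 4*x^2*exp(x) + 48*x*exp(2*x) - 18*x*exp(x) + 2*x + 28*exp(2*x) + 24*exp(x) - 7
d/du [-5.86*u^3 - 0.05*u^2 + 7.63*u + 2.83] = -17.58*u^2 - 0.1*u + 7.63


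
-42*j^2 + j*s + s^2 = (-6*j + s)*(7*j + s)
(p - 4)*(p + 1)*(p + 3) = p^3 - 13*p - 12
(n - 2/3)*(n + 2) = n^2 + 4*n/3 - 4/3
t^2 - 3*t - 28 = (t - 7)*(t + 4)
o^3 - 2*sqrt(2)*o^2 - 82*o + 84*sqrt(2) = (o - 7*sqrt(2))*(o - sqrt(2))*(o + 6*sqrt(2))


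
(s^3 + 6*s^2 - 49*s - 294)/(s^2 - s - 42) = s + 7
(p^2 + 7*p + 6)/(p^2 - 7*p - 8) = (p + 6)/(p - 8)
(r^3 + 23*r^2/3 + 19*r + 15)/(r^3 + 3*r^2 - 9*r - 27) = (r + 5/3)/(r - 3)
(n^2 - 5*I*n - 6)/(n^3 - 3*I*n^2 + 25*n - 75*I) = (n - 2*I)/(n^2 + 25)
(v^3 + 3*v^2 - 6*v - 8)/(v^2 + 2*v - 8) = v + 1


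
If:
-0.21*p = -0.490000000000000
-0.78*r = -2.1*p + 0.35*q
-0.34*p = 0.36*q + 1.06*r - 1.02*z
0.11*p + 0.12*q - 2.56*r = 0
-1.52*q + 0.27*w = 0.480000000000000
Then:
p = 2.33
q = 12.47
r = 0.68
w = 72.00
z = 5.89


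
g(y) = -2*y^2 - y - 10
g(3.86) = -43.66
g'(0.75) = -4.00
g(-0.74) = -10.36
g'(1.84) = -8.36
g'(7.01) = -29.04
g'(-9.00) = 35.00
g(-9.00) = -163.00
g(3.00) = -31.00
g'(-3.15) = 11.60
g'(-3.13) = 11.52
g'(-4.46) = 16.84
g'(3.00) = -13.00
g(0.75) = -11.88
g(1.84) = -18.61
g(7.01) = -115.29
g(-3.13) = -26.46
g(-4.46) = -45.32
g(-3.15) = -26.70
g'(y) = -4*y - 1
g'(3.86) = -16.44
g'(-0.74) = 1.96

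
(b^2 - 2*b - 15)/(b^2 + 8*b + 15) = (b - 5)/(b + 5)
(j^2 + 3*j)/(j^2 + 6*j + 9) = j/(j + 3)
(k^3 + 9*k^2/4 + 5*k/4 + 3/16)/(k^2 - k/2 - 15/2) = (16*k^3 + 36*k^2 + 20*k + 3)/(8*(2*k^2 - k - 15))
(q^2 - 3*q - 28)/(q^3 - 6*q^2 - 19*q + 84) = 1/(q - 3)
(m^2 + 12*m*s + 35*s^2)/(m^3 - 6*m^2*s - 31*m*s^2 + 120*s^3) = (m + 7*s)/(m^2 - 11*m*s + 24*s^2)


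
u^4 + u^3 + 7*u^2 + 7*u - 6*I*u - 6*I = (u + 1)*(u - 2*I)*(u - I)*(u + 3*I)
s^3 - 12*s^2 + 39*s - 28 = (s - 7)*(s - 4)*(s - 1)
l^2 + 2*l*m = l*(l + 2*m)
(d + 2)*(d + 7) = d^2 + 9*d + 14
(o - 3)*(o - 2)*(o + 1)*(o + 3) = o^4 - o^3 - 11*o^2 + 9*o + 18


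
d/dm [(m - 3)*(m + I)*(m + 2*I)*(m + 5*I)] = 4*m^3 + m^2*(-9 + 24*I) + m*(-34 - 48*I) + 51 - 10*I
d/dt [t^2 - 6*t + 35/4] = 2*t - 6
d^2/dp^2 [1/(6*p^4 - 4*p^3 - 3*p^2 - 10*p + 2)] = 2*(3*(-12*p^2 + 4*p + 1)*(-6*p^4 + 4*p^3 + 3*p^2 + 10*p - 2) - 4*(-12*p^3 + 6*p^2 + 3*p + 5)^2)/(-6*p^4 + 4*p^3 + 3*p^2 + 10*p - 2)^3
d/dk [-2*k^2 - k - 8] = -4*k - 1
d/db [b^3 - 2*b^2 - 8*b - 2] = 3*b^2 - 4*b - 8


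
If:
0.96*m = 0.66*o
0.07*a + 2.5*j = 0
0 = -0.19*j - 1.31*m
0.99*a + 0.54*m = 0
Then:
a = 0.00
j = 0.00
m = 0.00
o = 0.00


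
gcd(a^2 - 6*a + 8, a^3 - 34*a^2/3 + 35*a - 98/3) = a - 2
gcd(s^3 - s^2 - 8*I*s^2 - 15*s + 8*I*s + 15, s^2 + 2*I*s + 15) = s - 3*I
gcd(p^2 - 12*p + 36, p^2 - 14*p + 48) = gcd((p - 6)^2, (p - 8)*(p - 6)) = p - 6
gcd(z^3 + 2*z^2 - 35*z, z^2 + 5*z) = z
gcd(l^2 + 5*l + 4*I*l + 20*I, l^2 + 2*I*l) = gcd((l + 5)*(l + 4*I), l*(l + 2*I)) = 1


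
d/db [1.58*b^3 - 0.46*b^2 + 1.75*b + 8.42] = 4.74*b^2 - 0.92*b + 1.75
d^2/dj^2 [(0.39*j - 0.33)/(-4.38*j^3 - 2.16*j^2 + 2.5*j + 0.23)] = (-44.891496*j^5 + 53.831952*j^4 + 37.772856*j^3 - 17.157744*j^2 - 9.85986*j + 4.901388)/(84.027672*j^9 + 124.314912*j^8 - 82.577016*j^7 - 145.07154*j^6 + 34.077096*j^5 + 52.391736*j^4 - 7.477894*j^3 - 3.969708*j^2 - 0.39675*j - 0.012167)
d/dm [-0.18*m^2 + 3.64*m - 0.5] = 3.64 - 0.36*m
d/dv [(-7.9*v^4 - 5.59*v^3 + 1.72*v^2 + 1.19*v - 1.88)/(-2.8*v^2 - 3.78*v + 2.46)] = (44.24*v^5 + 105.238*v^4 - 35.4756*v^3 - 44.4238*v^2 - 2.0656*v - 4.179)/(7.84*v^4 + 21.168*v^3 + 0.5124*v^2 - 18.5976*v + 6.0516)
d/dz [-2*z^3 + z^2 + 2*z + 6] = -6*z^2 + 2*z + 2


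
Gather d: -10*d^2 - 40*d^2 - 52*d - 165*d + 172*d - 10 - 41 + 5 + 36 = -50*d^2 - 45*d - 10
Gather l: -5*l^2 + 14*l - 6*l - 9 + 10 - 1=-5*l^2 + 8*l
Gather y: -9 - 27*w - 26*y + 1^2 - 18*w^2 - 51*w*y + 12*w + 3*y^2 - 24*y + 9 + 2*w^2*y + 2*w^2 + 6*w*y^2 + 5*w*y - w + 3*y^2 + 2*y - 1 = -16*w^2 - 16*w + y^2*(6*w + 6) + y*(2*w^2 - 46*w - 48)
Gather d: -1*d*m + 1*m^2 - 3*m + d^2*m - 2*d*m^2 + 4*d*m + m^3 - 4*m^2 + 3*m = d^2*m + d*(-2*m^2 + 3*m) + m^3 - 3*m^2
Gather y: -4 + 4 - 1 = -1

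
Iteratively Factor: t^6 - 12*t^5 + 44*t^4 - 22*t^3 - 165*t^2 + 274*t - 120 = (t + 2)*(t^5 - 14*t^4 + 72*t^3 - 166*t^2 + 167*t - 60) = (t - 1)*(t + 2)*(t^4 - 13*t^3 + 59*t^2 - 107*t + 60) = (t - 1)^2*(t + 2)*(t^3 - 12*t^2 + 47*t - 60) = (t - 3)*(t - 1)^2*(t + 2)*(t^2 - 9*t + 20) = (t - 4)*(t - 3)*(t - 1)^2*(t + 2)*(t - 5)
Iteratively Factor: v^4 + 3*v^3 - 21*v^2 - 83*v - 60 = (v + 3)*(v^3 - 21*v - 20) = (v + 1)*(v + 3)*(v^2 - v - 20) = (v - 5)*(v + 1)*(v + 3)*(v + 4)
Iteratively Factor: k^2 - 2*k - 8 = (k + 2)*(k - 4)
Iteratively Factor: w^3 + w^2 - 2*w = (w)*(w^2 + w - 2) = w*(w - 1)*(w + 2)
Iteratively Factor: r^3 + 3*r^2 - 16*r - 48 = (r + 3)*(r^2 - 16) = (r + 3)*(r + 4)*(r - 4)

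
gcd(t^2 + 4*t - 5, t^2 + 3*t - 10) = t + 5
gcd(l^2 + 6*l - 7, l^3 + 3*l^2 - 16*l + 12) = l - 1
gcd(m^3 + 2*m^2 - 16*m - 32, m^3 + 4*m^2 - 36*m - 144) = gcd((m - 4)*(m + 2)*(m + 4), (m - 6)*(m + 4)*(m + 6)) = m + 4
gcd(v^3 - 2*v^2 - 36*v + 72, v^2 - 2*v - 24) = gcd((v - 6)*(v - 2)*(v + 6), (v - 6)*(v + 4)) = v - 6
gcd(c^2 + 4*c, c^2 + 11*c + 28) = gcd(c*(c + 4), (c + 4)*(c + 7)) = c + 4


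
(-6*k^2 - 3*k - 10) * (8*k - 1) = -48*k^3 - 18*k^2 - 77*k + 10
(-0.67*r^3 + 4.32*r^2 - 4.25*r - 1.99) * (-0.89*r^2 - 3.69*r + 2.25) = 0.5963*r^5 - 1.3725*r^4 - 13.6658*r^3 + 27.1736*r^2 - 2.2194*r - 4.4775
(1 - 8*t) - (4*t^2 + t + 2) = -4*t^2 - 9*t - 1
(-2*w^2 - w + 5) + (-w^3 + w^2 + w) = -w^3 - w^2 + 5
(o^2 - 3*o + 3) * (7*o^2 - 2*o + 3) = 7*o^4 - 23*o^3 + 30*o^2 - 15*o + 9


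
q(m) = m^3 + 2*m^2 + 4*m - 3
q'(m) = 3*m^2 + 4*m + 4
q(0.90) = 2.95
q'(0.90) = 10.03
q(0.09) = -2.62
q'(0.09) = 4.38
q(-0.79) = -5.40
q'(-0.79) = 2.71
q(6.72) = 417.66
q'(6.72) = 166.36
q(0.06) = -2.75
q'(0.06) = 4.25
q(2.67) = 40.97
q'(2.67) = 36.07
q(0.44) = -0.77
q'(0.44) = 6.34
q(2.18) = 25.59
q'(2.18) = 26.98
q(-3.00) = -24.00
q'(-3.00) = 19.00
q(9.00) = 924.00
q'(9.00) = 283.00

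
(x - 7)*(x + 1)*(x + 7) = x^3 + x^2 - 49*x - 49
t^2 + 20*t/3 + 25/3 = (t + 5/3)*(t + 5)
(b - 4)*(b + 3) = b^2 - b - 12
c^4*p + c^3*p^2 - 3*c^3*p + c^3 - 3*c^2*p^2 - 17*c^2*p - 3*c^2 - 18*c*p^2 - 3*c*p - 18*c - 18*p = (c - 6)*(c + 3)*(c + p)*(c*p + 1)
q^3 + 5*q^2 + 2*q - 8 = (q - 1)*(q + 2)*(q + 4)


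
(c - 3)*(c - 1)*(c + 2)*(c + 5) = c^4 + 3*c^3 - 15*c^2 - 19*c + 30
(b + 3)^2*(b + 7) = b^3 + 13*b^2 + 51*b + 63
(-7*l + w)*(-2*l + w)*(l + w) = 14*l^3 + 5*l^2*w - 8*l*w^2 + w^3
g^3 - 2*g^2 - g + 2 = (g - 2)*(g - 1)*(g + 1)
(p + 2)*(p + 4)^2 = p^3 + 10*p^2 + 32*p + 32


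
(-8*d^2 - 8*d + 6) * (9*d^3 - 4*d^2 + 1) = -72*d^5 - 40*d^4 + 86*d^3 - 32*d^2 - 8*d + 6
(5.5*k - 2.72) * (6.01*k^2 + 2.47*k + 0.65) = 33.055*k^3 - 2.7622*k^2 - 3.1434*k - 1.768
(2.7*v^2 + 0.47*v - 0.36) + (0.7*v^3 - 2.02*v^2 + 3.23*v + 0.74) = 0.7*v^3 + 0.68*v^2 + 3.7*v + 0.38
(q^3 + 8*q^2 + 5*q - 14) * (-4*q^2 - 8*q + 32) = -4*q^5 - 40*q^4 - 52*q^3 + 272*q^2 + 272*q - 448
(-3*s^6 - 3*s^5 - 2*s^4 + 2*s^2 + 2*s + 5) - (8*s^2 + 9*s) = -3*s^6 - 3*s^5 - 2*s^4 - 6*s^2 - 7*s + 5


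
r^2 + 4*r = r*(r + 4)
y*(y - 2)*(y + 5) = y^3 + 3*y^2 - 10*y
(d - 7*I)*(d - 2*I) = d^2 - 9*I*d - 14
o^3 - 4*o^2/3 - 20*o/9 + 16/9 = (o - 2)*(o - 2/3)*(o + 4/3)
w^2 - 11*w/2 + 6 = (w - 4)*(w - 3/2)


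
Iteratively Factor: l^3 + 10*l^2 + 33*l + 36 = (l + 3)*(l^2 + 7*l + 12) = (l + 3)*(l + 4)*(l + 3)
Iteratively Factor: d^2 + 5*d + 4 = (d + 4)*(d + 1)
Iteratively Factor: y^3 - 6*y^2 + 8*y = (y - 4)*(y^2 - 2*y) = (y - 4)*(y - 2)*(y)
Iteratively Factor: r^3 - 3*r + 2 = (r - 1)*(r^2 + r - 2) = (r - 1)*(r + 2)*(r - 1)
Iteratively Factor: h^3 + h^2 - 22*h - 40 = (h + 4)*(h^2 - 3*h - 10) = (h + 2)*(h + 4)*(h - 5)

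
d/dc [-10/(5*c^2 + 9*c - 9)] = 10*(10*c + 9)/(5*c^2 + 9*c - 9)^2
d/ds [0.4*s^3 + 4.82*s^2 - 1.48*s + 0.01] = 1.2*s^2 + 9.64*s - 1.48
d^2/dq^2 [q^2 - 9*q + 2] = 2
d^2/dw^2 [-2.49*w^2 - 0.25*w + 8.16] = -4.98000000000000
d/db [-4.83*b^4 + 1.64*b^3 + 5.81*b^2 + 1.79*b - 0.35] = -19.32*b^3 + 4.92*b^2 + 11.62*b + 1.79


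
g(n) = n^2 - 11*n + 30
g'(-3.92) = -18.84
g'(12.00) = 13.00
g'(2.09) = -6.82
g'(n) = 2*n - 11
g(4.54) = 0.67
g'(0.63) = -9.74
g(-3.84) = 86.99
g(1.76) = 13.74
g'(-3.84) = -18.68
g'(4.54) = -1.92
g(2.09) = 11.38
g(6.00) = 0.00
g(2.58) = 8.28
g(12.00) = 42.00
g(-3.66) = 83.66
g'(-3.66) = -18.32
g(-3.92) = 88.49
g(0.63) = 23.47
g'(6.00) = 1.00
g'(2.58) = -5.84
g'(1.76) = -7.48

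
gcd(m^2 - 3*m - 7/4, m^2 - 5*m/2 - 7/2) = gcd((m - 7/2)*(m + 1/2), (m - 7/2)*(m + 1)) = m - 7/2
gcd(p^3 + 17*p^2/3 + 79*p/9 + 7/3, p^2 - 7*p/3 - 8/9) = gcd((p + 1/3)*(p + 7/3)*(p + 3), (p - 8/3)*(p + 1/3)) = p + 1/3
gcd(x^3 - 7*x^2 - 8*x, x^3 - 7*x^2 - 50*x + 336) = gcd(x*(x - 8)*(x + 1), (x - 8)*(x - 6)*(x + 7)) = x - 8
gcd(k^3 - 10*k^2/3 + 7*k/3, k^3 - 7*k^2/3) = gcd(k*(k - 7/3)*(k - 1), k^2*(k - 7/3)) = k^2 - 7*k/3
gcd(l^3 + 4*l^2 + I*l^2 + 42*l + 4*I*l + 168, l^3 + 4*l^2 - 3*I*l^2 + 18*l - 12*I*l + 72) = l^2 + l*(4 - 6*I) - 24*I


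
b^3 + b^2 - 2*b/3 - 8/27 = (b - 2/3)*(b + 1/3)*(b + 4/3)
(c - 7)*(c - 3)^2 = c^3 - 13*c^2 + 51*c - 63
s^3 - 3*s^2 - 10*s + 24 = (s - 4)*(s - 2)*(s + 3)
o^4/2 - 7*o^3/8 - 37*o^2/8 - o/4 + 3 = (o/2 + 1)*(o - 4)*(o - 3/4)*(o + 1)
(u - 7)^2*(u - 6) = u^3 - 20*u^2 + 133*u - 294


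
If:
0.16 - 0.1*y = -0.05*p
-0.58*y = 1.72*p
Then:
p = -0.46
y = 1.37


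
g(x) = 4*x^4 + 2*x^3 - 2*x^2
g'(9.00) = 12114.00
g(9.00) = 27540.00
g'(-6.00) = -3216.00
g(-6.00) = 4680.00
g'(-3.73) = -731.92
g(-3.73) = 642.66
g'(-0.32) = 1.37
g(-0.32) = -0.23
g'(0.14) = -0.40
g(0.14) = -0.03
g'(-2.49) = -199.85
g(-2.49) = 110.49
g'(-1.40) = -26.54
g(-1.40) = 5.96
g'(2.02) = 148.28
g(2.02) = 74.92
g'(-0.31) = 1.34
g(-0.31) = -0.21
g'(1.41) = 51.14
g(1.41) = 17.44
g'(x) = 16*x^3 + 6*x^2 - 4*x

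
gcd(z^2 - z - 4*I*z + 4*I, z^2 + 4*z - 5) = z - 1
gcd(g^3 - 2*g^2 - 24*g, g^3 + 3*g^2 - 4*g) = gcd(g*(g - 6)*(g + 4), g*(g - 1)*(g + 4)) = g^2 + 4*g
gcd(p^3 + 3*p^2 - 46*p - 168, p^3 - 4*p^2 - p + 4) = 1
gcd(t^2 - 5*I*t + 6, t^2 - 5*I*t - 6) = 1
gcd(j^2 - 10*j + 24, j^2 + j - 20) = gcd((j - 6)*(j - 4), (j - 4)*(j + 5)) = j - 4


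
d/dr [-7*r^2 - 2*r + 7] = -14*r - 2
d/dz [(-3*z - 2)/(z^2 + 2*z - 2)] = (3*z^2 + 4*z + 10)/(z^4 + 4*z^3 - 8*z + 4)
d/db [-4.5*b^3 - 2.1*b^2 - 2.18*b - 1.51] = -13.5*b^2 - 4.2*b - 2.18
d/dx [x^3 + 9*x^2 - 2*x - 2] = 3*x^2 + 18*x - 2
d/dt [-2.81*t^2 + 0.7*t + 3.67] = 0.7 - 5.62*t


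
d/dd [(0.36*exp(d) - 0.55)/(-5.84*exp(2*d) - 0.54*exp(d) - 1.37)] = (2.1024*exp(2*d) - 6.424*exp(d) - 0.7902)*exp(d)/(34.1056*exp(4*d) + 6.3072*exp(3*d) + 16.2932*exp(2*d) + 1.4796*exp(d) + 1.8769)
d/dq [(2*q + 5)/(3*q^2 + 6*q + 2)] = 2*(3*q^2 + 6*q - 3*(q + 1)*(2*q + 5) + 2)/(3*q^2 + 6*q + 2)^2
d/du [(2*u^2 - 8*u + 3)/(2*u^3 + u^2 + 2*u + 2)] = 2*(-2*u^4 + 16*u^3 - 3*u^2 + u - 11)/(4*u^6 + 4*u^5 + 9*u^4 + 12*u^3 + 8*u^2 + 8*u + 4)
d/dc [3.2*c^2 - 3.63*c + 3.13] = 6.4*c - 3.63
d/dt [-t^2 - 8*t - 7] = -2*t - 8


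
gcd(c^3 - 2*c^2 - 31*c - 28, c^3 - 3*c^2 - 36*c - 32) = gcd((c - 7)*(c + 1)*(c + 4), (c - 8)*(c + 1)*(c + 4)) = c^2 + 5*c + 4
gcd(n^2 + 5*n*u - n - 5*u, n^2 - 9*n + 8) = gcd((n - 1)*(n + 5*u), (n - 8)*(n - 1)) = n - 1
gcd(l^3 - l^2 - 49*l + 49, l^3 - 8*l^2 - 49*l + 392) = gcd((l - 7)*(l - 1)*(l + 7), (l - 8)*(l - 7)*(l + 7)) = l^2 - 49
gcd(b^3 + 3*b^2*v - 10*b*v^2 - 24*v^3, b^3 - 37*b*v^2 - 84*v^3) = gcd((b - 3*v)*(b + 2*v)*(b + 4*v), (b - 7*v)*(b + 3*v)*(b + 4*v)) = b + 4*v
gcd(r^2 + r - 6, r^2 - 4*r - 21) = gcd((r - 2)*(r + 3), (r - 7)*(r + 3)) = r + 3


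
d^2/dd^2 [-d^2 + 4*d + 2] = -2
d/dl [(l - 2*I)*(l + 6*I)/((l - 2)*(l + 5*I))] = (l^2*(-2 + I) + l*(-24 - 20*I) + 64 - 60*I)/(l^4 + l^3*(-4 + 10*I) + l^2*(-21 - 40*I) + l*(100 + 40*I) - 100)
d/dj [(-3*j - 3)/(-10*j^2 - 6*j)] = 3*(-5*j^2 - 10*j - 3)/(2*j^2*(25*j^2 + 30*j + 9))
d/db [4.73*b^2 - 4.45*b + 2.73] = 9.46*b - 4.45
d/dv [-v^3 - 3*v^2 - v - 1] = -3*v^2 - 6*v - 1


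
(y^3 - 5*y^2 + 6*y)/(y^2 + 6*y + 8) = y*(y^2 - 5*y + 6)/(y^2 + 6*y + 8)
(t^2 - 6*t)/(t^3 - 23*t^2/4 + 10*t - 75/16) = 16*t*(t - 6)/(16*t^3 - 92*t^2 + 160*t - 75)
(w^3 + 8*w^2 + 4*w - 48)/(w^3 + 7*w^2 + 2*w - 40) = (w + 6)/(w + 5)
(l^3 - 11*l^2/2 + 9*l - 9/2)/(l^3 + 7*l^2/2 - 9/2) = (2*l^2 - 9*l + 9)/(2*l^2 + 9*l + 9)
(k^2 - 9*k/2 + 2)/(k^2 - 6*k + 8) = (k - 1/2)/(k - 2)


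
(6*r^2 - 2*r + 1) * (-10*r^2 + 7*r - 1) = -60*r^4 + 62*r^3 - 30*r^2 + 9*r - 1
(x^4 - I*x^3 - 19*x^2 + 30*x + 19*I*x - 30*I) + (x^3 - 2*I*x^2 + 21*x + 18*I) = x^4 + x^3 - I*x^3 - 19*x^2 - 2*I*x^2 + 51*x + 19*I*x - 12*I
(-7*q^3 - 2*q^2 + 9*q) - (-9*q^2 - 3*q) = -7*q^3 + 7*q^2 + 12*q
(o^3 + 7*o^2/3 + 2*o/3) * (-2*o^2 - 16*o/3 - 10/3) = -2*o^5 - 10*o^4 - 154*o^3/9 - 34*o^2/3 - 20*o/9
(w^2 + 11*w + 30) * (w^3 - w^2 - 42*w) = w^5 + 10*w^4 - 23*w^3 - 492*w^2 - 1260*w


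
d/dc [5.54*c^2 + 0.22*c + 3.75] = 11.08*c + 0.22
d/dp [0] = 0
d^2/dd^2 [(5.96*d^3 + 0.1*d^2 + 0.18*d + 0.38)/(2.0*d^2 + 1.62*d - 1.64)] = (5.6843418860808e-14*d^4 + 71.172448*d^3 - 83.919168*d^2 + 107.109696*d + 5.981712)/(8.0*d^6 + 19.44*d^5 - 3.9336*d^4 - 27.630072*d^3 + 3.225552*d^2 + 13.071456*d - 4.410944)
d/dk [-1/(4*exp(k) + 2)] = exp(k)/(2*exp(k) + 1)^2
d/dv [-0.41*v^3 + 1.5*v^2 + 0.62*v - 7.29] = -1.23*v^2 + 3.0*v + 0.62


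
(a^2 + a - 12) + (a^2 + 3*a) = 2*a^2 + 4*a - 12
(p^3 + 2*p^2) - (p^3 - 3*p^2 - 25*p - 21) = 5*p^2 + 25*p + 21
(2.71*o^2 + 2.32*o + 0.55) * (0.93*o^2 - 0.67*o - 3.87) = 2.5203*o^4 + 0.3419*o^3 - 11.5306*o^2 - 9.3469*o - 2.1285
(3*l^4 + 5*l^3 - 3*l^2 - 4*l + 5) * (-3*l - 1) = -9*l^5 - 18*l^4 + 4*l^3 + 15*l^2 - 11*l - 5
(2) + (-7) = -5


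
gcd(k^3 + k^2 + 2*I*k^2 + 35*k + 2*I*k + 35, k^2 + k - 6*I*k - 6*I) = k + 1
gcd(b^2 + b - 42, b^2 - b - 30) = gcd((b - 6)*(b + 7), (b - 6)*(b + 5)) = b - 6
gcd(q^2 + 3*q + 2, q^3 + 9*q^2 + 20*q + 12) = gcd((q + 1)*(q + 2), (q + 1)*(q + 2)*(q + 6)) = q^2 + 3*q + 2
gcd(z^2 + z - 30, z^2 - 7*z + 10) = z - 5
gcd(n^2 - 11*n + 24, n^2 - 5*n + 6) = n - 3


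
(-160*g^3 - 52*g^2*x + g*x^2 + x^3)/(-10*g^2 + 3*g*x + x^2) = (-32*g^2 - 4*g*x + x^2)/(-2*g + x)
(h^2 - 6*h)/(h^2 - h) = (h - 6)/(h - 1)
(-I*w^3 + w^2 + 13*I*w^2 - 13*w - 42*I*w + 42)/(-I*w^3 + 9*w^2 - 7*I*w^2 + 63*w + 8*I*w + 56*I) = (w^2 - 13*w + 42)/(w^2 + w*(7 + 8*I) + 56*I)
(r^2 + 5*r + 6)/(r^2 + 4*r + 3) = (r + 2)/(r + 1)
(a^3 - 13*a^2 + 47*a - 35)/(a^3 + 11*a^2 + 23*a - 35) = (a^2 - 12*a + 35)/(a^2 + 12*a + 35)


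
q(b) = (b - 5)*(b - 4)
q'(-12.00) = -33.00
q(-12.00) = 272.00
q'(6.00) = 3.00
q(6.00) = 2.00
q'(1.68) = -5.64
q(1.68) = 7.70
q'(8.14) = 7.28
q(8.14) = 13.00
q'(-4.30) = -17.60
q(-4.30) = 77.19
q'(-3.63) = -16.26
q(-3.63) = 65.85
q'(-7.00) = -23.00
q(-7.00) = 132.00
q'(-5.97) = -20.94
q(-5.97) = 109.37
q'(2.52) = -3.96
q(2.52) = 3.67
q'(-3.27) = -15.54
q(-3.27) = 60.12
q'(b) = 2*b - 9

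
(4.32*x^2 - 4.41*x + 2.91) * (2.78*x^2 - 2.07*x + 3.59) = 12.0096*x^4 - 21.2022*x^3 + 32.7273*x^2 - 21.8556*x + 10.4469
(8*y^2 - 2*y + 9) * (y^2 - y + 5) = 8*y^4 - 10*y^3 + 51*y^2 - 19*y + 45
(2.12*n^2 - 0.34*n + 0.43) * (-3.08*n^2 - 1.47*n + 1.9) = -6.5296*n^4 - 2.0692*n^3 + 3.2034*n^2 - 1.2781*n + 0.817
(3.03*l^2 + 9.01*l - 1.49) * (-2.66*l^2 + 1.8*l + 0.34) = -8.0598*l^4 - 18.5126*l^3 + 21.2116*l^2 + 0.3814*l - 0.5066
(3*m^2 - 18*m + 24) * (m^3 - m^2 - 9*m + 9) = 3*m^5 - 21*m^4 + 15*m^3 + 165*m^2 - 378*m + 216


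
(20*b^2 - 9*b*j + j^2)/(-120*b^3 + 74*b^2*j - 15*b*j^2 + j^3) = -1/(6*b - j)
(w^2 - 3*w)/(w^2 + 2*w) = (w - 3)/(w + 2)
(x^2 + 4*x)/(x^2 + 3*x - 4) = x/(x - 1)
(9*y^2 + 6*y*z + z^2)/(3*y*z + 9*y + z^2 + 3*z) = (3*y + z)/(z + 3)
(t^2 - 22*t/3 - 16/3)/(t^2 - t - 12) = (-t^2 + 22*t/3 + 16/3)/(-t^2 + t + 12)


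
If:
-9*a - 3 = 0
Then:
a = -1/3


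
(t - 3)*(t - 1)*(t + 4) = t^3 - 13*t + 12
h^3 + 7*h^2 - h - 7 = (h - 1)*(h + 1)*(h + 7)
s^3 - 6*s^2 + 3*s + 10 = (s - 5)*(s - 2)*(s + 1)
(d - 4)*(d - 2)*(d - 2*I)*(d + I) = d^4 - 6*d^3 - I*d^3 + 10*d^2 + 6*I*d^2 - 12*d - 8*I*d + 16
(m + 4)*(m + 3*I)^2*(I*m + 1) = I*m^4 - 5*m^3 + 4*I*m^3 - 20*m^2 - 3*I*m^2 - 9*m - 12*I*m - 36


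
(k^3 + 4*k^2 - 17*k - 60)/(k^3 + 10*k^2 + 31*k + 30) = (k - 4)/(k + 2)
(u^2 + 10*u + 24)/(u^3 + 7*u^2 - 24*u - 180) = (u + 4)/(u^2 + u - 30)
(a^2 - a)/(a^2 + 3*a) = (a - 1)/(a + 3)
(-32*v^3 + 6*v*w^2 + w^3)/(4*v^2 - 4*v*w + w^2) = (-16*v^2 - 8*v*w - w^2)/(2*v - w)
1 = 1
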